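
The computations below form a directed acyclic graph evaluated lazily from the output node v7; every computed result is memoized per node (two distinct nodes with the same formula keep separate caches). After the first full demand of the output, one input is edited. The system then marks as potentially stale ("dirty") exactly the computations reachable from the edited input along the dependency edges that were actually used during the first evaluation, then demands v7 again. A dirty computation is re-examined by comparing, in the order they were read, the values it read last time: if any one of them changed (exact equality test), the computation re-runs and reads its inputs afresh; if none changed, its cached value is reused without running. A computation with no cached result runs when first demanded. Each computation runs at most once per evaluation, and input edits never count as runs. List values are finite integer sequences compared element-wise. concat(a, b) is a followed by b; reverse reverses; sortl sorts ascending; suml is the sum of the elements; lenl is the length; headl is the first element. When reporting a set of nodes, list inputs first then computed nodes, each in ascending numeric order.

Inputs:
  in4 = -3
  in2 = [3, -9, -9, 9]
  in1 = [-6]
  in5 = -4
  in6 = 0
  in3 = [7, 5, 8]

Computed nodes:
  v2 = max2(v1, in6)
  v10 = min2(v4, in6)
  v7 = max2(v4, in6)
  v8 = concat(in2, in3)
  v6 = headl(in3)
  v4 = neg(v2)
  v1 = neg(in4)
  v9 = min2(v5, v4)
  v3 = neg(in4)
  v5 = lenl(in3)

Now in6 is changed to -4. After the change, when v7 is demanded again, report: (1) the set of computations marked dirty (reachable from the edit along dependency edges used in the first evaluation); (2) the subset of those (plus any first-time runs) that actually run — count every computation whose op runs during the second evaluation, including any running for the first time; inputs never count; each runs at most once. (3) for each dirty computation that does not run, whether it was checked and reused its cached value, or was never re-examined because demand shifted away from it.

The edit dirties: v2, v4, v7.
2 computations run: v2, v7.
Cache hits after checking: v4.
Note where the cutoff bites: v4 is checked, finds nothing changed, and keeps its cache.

First demand of the output computes:
  v1 = neg(-3) = 3
  v2 = max2(3, 0) = 3
  v4 = neg(3) = -3
  v7 = max2(-3, 0) = 0

After the edit, cleaning proceeds:
  v2: a read changed (in6 0->-4) — executes, giving 3 — identical to its old value.
  v4: dirty, but its reads are unchanged (v2 unchanged); cached -3 stands.
  v7: a read changed (in6 0->-4) — executes, giving -3.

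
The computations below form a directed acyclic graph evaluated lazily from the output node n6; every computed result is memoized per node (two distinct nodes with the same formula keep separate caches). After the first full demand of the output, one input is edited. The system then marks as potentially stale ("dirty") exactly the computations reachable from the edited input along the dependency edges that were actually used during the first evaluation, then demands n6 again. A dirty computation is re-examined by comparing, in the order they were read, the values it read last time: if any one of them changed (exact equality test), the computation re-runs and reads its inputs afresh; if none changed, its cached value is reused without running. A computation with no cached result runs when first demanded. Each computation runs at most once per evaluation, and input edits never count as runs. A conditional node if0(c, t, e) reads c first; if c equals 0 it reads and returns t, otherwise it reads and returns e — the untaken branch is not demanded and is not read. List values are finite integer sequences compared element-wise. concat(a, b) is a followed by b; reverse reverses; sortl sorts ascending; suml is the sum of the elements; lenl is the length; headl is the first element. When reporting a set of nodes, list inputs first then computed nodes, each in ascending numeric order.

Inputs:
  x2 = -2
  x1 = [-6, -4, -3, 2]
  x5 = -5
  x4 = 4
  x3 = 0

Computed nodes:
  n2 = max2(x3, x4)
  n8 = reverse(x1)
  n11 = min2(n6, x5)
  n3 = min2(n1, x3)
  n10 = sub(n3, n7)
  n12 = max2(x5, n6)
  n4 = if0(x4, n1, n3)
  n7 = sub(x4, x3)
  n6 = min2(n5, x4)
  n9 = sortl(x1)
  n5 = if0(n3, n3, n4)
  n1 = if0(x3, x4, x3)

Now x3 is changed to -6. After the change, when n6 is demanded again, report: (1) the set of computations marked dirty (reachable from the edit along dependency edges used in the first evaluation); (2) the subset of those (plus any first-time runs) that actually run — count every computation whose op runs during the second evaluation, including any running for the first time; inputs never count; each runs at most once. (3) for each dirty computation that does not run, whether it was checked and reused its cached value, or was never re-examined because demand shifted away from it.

First demand of the output computes:
  n1 = if0(x3=0 -> then branch x4) = 4
  n3 = min2(4, 0) = 0
  n5 = if0(n3=0 -> then branch n3) = 0
  n6 = min2(0, 4) = 0

After the edit, cleaning proceeds:
  n1: a read changed (x3 0->-6) — executes, giving -6.
  n3: a read changed (n1 4->-6; x3 0->-6) — executes, giving -6.
  n4: had never run; runs now, result -6.
  n5: a read changed (n3 0->-6; n3 0->-6) — executes, giving -6.
  n6: a read changed (n5 0->-6) — executes, giving -6.

Note the branch switch — n4 had no cache and runs now for the first time.

The edit dirties: n1, n3, n5, n6.
5 computations run: n1, n3, n4, n5, n6.
No dirty computation escaped a run.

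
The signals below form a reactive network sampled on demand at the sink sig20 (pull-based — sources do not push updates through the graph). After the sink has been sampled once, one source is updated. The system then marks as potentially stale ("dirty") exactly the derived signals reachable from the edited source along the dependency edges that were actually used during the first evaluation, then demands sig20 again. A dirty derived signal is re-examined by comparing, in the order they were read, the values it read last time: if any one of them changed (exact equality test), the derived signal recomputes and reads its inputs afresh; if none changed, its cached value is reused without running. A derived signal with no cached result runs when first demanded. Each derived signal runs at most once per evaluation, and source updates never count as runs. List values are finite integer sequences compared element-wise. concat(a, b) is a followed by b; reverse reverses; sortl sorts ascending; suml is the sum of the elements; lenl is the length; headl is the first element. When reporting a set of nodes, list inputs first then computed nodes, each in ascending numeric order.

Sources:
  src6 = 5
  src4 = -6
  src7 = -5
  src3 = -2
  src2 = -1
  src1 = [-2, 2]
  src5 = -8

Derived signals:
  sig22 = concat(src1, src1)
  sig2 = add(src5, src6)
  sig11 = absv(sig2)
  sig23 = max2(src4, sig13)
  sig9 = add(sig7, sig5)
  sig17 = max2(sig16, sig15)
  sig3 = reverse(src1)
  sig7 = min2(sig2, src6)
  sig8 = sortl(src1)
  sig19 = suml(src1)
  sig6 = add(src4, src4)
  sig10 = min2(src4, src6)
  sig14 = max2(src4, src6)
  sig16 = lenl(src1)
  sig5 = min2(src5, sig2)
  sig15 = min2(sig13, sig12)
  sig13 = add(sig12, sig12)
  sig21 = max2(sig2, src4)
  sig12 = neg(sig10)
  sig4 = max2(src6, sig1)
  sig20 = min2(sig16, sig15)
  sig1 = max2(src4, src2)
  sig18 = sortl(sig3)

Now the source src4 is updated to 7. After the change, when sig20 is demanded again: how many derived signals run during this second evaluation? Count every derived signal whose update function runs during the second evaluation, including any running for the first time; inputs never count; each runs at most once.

Run set: sig10, sig12, sig13, sig15, sig20 (5 run).

Initial pass — values computed on the first demand:
  sig10 = min2(-6, 5) = -6
  sig12 = neg(-6) = 6
  sig13 = add(6, 6) = 12
  sig15 = min2(12, 6) = 6
  sig16 = lenl([-2, 2]) = 2
  sig20 = min2(2, 6) = 2

Second demand — change propagation:
  sig10: re-runs because src4 -6->7; new result 5.
  sig12: re-runs because sig10 -6->5; new result -5.
  sig13: re-runs because sig12 6->-5; sig12 6->-5; new result -10.
  sig15: re-runs because sig13 12->-10; sig12 6->-5; new result -10.
  sig20: re-runs because sig15 6->-10; new result -10.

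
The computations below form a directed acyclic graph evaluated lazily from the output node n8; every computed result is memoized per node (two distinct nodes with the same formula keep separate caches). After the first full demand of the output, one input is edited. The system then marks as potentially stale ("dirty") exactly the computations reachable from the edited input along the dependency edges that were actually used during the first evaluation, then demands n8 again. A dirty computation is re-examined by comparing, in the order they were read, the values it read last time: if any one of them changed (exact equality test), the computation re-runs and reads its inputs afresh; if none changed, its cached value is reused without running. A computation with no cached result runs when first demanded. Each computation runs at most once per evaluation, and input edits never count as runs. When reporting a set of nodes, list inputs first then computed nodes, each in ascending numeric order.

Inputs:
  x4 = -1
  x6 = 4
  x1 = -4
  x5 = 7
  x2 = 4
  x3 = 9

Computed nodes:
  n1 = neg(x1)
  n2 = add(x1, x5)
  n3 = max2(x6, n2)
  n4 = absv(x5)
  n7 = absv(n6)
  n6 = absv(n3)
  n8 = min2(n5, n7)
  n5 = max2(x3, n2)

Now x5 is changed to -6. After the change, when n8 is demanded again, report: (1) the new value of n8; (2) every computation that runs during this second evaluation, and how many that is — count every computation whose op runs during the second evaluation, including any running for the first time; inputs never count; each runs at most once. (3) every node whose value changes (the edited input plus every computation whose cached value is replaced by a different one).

First demand of the output computes:
  n2 = add(-4, 7) = 3
  n3 = max2(4, 3) = 4
  n5 = max2(9, 3) = 9
  n6 = absv(4) = 4
  n7 = absv(4) = 4
  n8 = min2(9, 4) = 4

After the edit, cleaning proceeds:
  n2: a read changed (x5 7->-6) — executes, giving -10.
  n3: a read changed (n2 3->-10) — executes, giving 4 — identical to its old value.
  n5: a read changed (n2 3->-10) — executes, giving 9 — identical to its old value.
  n6: dirty, but its reads are unchanged (n3 unchanged); cached 4 stands.
  n7: dirty, but its reads are unchanged (n6 unchanged); cached 4 stands.
  n8: dirty, but its reads are unchanged (n5 unchanged, n7 unchanged); cached 4 stands.

Note where the cutoff bites: n6 is checked, finds nothing changed, and keeps its cache.

Demanding n8 again yields 4.
3 computations run: n2, n3, n5.
The nodes whose values change: x5, n2.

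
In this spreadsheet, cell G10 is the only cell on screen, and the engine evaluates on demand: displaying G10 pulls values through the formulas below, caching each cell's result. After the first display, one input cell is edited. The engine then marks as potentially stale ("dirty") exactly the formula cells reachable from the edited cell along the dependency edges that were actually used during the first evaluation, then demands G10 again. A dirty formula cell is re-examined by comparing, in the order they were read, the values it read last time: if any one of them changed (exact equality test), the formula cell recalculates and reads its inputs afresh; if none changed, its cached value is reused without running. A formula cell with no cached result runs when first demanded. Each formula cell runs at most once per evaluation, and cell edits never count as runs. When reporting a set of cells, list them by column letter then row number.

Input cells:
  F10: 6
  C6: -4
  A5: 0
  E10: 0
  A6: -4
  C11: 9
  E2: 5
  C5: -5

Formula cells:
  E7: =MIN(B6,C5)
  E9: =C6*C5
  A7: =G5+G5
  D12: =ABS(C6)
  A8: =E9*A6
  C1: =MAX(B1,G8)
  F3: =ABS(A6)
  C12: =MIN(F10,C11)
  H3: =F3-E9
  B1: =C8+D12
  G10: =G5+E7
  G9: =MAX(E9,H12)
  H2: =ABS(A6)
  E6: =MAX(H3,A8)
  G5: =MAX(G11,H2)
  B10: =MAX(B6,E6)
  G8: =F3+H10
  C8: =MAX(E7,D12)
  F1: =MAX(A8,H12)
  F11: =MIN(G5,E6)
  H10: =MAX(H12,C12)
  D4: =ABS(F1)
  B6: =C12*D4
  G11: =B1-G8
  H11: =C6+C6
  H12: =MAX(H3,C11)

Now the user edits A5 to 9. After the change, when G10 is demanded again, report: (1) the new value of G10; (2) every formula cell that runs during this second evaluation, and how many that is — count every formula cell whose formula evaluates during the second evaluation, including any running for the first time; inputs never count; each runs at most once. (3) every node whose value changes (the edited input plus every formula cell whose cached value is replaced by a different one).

Initial pass — values computed on the first demand:
  C12 = MIN(6, 9) = 6
  D12 = ABS(-4) = 4
  E9 = -4 * -5 = 20
  A8 = 20 * -4 = -80
  F3 = ABS(-4) = 4
  H2 = ABS(-4) = 4
  H3 = 4 - 20 = -16
  H12 = MAX(-16, 9) = 9
  F1 = MAX(-80, 9) = 9
  D4 = ABS(9) = 9
  B6 = 6 * 9 = 54
  E7 = MIN(54, -5) = -5
  C8 = MAX(-5, 4) = 4
  B1 = 4 + 4 = 8
  H10 = MAX(9, 6) = 9
  G8 = 4 + 9 = 13
  G11 = 8 - 13 = -5
  G5 = MAX(-5, 4) = 4
  G10 = 4 + -5 = -1

Second demand — change propagation:
  no demanded computation ever read A5, so the edit dirties nothing and nothing runs.

The important point: nothing the output needs ever reads A5, so the edit is invisible to it.

G10 now evaluates to -1.
Run set: none (0 run).
Changed values: A5.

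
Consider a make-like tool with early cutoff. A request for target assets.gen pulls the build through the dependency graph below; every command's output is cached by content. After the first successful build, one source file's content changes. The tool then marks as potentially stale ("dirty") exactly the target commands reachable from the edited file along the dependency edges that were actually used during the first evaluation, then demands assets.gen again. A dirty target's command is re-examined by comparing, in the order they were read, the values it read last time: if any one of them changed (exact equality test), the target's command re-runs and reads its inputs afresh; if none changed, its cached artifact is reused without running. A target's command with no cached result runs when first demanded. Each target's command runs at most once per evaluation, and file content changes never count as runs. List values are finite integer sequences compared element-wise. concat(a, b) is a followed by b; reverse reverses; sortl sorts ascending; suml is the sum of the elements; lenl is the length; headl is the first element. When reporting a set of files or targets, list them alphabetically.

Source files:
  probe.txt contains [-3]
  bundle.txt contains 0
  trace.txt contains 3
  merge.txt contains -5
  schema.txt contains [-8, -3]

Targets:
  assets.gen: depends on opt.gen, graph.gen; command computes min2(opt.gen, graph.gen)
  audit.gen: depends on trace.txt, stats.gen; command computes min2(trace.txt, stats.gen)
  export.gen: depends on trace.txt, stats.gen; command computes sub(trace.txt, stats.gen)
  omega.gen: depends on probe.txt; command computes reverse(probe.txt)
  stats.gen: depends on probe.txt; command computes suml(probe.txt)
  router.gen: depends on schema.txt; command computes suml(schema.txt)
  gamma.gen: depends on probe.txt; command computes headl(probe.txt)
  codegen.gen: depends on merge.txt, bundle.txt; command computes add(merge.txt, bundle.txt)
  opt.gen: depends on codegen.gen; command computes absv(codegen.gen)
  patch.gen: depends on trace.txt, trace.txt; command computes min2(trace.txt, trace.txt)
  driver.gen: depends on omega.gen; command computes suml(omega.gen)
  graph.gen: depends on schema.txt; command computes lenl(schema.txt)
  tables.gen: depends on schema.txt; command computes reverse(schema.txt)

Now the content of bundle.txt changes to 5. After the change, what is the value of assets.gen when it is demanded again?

First demand of the output computes:
  codegen.gen = add(-5, 0) = -5
  graph.gen = lenl([-8, -3]) = 2
  opt.gen = absv(-5) = 5
  assets.gen = min2(5, 2) = 2

After the edit, cleaning proceeds:
  codegen.gen: a read changed (bundle.txt 0->5) — executes, giving 0.
  opt.gen: a read changed (codegen.gen -5->0) — executes, giving 0.
  assets.gen: a read changed (opt.gen 5->0) — executes, giving 0.

Demanding assets.gen again yields 0.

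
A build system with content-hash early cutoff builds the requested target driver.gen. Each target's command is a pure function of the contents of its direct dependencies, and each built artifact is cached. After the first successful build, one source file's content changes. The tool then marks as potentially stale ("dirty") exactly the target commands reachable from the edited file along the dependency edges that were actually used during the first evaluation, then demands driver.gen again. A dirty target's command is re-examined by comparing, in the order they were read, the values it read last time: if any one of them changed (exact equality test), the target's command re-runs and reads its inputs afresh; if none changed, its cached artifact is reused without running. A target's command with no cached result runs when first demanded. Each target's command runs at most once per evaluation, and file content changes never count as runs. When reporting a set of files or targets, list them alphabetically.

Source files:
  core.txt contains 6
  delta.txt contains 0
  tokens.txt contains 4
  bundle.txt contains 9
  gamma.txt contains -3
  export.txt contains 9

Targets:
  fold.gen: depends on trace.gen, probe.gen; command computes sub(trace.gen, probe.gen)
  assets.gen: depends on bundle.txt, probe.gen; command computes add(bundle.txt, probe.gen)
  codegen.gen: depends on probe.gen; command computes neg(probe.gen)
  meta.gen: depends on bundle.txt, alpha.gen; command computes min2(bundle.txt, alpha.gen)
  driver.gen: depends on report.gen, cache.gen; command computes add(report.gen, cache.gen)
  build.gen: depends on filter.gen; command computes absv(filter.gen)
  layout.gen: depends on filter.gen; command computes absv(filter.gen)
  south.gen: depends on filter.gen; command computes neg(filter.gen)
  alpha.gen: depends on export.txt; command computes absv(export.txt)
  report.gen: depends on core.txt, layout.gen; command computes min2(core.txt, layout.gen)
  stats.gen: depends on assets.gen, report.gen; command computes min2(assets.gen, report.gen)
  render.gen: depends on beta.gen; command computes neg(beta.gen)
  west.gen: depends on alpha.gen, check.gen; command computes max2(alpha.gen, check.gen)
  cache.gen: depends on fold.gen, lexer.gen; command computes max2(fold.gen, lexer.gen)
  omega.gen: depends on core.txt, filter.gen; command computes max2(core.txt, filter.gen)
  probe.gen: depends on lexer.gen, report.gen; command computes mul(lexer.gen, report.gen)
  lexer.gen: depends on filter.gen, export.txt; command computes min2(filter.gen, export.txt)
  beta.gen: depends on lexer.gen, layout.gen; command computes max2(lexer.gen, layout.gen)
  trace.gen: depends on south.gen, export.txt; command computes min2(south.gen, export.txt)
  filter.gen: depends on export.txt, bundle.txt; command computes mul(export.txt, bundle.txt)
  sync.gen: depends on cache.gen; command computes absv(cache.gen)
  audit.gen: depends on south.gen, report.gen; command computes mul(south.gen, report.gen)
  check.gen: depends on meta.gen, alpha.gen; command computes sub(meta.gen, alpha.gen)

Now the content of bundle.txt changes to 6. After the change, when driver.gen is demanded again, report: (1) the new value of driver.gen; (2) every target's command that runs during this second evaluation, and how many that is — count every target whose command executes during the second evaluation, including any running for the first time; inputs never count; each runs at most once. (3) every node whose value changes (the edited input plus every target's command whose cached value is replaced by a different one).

New value of driver.gen: 15.
Target commands that run: cache.gen, filter.gen, fold.gen, layout.gen, lexer.gen, report.gen, south.gen, trace.gen — 8 in total.
Values that change: bundle.txt, filter.gen, fold.gen, layout.gen, south.gen, trace.gen.
Key observation: the cutoff stops propagation at probe.gen — its inputs' values are unchanged, so it reuses its cache.

First evaluation (everything demanded from the output):
  filter.gen = mul(9, 9) = 81
  layout.gen = absv(81) = 81
  lexer.gen = min2(81, 9) = 9
  report.gen = min2(6, 81) = 6
  probe.gen = mul(9, 6) = 54
  south.gen = neg(81) = -81
  trace.gen = min2(-81, 9) = -81
  fold.gen = sub(-81, 54) = -135
  cache.gen = max2(-135, 9) = 9
  driver.gen = add(6, 9) = 15

Propagation after the edit:
  filter.gen: runs — bundle.txt 9->6; result 54.
  layout.gen: runs — filter.gen 81->54; result 54.
  lexer.gen: runs — filter.gen 81->54; result 9 (same value as before).
  report.gen: runs — layout.gen 81->54; result 6 (same value as before).
  probe.gen: checked — values it read are unchanged (lexer.gen unchanged, report.gen unchanged); reused cached 54 without running.
  south.gen: runs — filter.gen 81->54; result -54.
  trace.gen: runs — south.gen -81->-54; result -54.
  fold.gen: runs — trace.gen -81->-54; result -108.
  cache.gen: runs — fold.gen -135->-108; result 9 (same value as before).
  driver.gen: checked — values it read are unchanged (report.gen unchanged, cache.gen unchanged); reused cached 15 without running.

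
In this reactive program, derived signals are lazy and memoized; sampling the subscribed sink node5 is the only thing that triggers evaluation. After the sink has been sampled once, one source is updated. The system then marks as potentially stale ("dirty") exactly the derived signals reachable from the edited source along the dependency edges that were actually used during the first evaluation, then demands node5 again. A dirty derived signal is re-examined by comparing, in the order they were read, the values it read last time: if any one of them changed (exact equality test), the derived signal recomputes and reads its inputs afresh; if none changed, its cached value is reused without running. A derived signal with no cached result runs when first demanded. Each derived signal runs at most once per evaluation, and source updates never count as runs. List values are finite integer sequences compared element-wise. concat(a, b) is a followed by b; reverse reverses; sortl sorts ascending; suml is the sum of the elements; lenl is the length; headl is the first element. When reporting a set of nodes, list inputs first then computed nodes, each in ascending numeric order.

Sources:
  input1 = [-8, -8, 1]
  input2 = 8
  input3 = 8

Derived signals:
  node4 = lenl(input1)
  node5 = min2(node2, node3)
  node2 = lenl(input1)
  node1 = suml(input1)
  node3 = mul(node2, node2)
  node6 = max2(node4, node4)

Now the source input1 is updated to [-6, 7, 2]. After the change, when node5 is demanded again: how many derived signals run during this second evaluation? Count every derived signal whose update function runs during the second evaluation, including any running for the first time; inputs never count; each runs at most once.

1 derived signals run: node2.
Note the absorption at node2: it re-runs yet its value is the same, leaving the output's value untouched.

First demand of the output computes:
  node2 = lenl([-8, -8, 1]) = 3
  node3 = mul(3, 3) = 9
  node5 = min2(3, 9) = 3

After the edit, cleaning proceeds:
  node2: a read changed (input1 [-8, -8, 1]->[-6, 7, 2]) — executes, giving 3 — identical to its old value.
  node3: dirty, but its reads are unchanged (node2 unchanged, node2 unchanged); cached 9 stands.
  node5: dirty, but its reads are unchanged (node2 unchanged, node3 unchanged); cached 3 stands.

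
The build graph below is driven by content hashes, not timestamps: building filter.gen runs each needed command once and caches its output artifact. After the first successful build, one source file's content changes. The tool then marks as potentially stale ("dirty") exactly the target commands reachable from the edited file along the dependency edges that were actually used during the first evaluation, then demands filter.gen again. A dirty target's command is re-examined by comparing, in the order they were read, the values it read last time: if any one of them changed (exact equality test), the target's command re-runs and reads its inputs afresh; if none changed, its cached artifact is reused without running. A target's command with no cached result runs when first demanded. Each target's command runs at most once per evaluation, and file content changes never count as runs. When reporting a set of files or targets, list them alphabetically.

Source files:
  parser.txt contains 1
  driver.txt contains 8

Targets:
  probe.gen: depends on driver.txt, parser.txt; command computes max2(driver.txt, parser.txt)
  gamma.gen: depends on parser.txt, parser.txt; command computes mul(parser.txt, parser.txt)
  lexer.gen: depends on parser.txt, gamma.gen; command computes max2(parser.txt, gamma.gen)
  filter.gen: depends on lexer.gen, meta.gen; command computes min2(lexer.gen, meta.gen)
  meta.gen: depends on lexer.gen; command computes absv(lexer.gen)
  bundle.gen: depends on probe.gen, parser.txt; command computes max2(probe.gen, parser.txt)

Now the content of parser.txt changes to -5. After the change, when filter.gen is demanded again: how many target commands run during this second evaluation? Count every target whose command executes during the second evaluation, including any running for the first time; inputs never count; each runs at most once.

Initial pass — values computed on the first demand:
  gamma.gen = mul(1, 1) = 1
  lexer.gen = max2(1, 1) = 1
  meta.gen = absv(1) = 1
  filter.gen = min2(1, 1) = 1

Second demand — change propagation:
  gamma.gen: re-runs because parser.txt 1->-5; parser.txt 1->-5; new result 25.
  lexer.gen: re-runs because parser.txt 1->-5; gamma.gen 1->25; new result 25.
  meta.gen: re-runs because lexer.gen 1->25; new result 25.
  filter.gen: re-runs because lexer.gen 1->25; meta.gen 1->25; new result 25.

Run set: filter.gen, gamma.gen, lexer.gen, meta.gen (4 run).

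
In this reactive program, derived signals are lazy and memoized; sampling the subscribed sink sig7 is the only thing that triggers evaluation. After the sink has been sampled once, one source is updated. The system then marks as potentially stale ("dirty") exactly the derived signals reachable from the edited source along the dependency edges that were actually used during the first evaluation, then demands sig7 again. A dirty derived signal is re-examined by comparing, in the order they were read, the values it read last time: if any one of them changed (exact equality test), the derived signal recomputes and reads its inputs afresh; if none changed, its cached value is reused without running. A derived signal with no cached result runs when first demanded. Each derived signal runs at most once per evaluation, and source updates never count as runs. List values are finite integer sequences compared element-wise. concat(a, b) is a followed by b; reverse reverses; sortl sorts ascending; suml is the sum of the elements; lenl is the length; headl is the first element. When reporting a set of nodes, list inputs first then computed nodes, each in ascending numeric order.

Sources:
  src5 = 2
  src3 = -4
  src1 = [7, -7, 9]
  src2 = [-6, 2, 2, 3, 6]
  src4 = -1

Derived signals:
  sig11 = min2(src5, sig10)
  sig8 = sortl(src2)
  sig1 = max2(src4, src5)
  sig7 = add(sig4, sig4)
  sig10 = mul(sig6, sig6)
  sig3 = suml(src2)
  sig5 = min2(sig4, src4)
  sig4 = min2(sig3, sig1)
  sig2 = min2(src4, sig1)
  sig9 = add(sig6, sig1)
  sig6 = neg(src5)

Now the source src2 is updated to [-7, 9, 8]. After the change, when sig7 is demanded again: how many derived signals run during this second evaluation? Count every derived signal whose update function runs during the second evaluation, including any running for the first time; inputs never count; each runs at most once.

2 derived signals run: sig3, sig4.
Note the absorption at sig4: it re-runs yet its value is the same, leaving the output's value untouched.

First demand of the output computes:
  sig1 = max2(-1, 2) = 2
  sig3 = suml([-6, 2, 2, 3, 6]) = 7
  sig4 = min2(7, 2) = 2
  sig7 = add(2, 2) = 4

After the edit, cleaning proceeds:
  sig3: a read changed (src2 [-6, 2, 2, 3, 6]->[-7, 9, 8]) — executes, giving 10.
  sig4: a read changed (sig3 7->10) — executes, giving 2 — identical to its old value.
  sig7: dirty, but its reads are unchanged (sig4 unchanged, sig4 unchanged); cached 4 stands.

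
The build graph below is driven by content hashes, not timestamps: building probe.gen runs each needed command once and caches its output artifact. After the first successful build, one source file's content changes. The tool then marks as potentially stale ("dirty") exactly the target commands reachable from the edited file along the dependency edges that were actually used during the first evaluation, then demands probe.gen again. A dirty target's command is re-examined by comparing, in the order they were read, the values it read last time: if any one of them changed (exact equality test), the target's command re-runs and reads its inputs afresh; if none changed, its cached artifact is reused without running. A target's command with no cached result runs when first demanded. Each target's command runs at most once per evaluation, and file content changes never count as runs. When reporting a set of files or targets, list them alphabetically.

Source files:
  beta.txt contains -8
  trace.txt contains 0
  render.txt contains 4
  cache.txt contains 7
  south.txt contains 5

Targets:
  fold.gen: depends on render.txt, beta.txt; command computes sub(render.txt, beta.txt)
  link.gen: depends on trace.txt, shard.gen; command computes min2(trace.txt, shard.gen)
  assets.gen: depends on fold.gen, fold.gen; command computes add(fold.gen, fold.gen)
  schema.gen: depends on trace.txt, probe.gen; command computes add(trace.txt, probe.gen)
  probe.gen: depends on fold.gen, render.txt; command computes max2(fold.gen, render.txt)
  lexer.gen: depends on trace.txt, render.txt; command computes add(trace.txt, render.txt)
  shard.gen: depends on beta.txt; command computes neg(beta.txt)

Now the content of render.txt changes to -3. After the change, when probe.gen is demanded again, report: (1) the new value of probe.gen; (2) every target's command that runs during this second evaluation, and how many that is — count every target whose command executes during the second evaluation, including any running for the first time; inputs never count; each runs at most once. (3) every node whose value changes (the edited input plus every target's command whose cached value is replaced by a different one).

Initial pass — values computed on the first demand:
  fold.gen = sub(4, -8) = 12
  probe.gen = max2(12, 4) = 12

Second demand — change propagation:
  fold.gen: re-runs because render.txt 4->-3; new result 5.
  probe.gen: re-runs because fold.gen 12->5; render.txt 4->-3; new result 5.

probe.gen now evaluates to 5.
Run set: fold.gen, probe.gen (2 run).
Changed values: fold.gen, probe.gen, render.txt.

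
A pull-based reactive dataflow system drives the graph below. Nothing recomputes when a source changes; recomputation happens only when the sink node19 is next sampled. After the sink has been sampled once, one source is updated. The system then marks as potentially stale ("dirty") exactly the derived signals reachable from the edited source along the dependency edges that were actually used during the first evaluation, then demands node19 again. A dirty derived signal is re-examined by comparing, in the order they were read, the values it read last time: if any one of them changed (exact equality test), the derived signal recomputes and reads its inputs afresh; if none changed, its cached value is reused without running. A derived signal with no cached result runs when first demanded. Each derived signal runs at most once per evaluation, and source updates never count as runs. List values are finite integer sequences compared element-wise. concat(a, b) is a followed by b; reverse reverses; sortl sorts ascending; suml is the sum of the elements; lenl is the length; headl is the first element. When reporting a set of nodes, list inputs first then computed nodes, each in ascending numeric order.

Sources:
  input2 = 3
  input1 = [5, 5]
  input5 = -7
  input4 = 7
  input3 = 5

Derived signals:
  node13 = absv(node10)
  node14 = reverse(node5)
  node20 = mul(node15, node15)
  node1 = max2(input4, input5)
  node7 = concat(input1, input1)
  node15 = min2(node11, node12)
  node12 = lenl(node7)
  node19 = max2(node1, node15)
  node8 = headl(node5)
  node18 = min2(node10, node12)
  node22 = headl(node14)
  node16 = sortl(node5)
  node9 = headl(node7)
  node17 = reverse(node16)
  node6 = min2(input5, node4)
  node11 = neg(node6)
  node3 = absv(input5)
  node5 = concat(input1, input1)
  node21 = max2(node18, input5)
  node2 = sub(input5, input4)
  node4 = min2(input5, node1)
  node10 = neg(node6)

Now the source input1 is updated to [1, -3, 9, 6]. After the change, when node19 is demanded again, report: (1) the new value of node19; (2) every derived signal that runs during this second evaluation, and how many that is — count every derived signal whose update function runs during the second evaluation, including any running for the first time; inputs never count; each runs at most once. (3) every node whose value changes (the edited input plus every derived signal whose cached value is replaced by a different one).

First evaluation (everything demanded from the output):
  node1 = max2(7, -7) = 7
  node4 = min2(-7, 7) = -7
  node6 = min2(-7, -7) = -7
  node7 = concat([5, 5], [5, 5]) = [5, 5, 5, 5]
  node11 = neg(-7) = 7
  node12 = lenl([5, 5, 5, 5]) = 4
  node15 = min2(7, 4) = 4
  node19 = max2(7, 4) = 7

Propagation after the edit:
  node7: runs — input1 [5, 5]->[1, -3, 9, 6]; input1 [5, 5]->[1, -3, 9, 6]; result [1, -3, 9, 6, 1, -3, 9, 6].
  node12: runs — node7 [5, 5, 5, 5]->[1, -3, 9, 6, 1, -3, 9, 6]; result 8.
  node15: runs — node12 4->8; result 7.
  node19: runs — node15 4->7; result 7 (same value as before).

New value of node19: 7.
Derived signals that run: node7, node12, node15, node19 — 4 in total.
Values that change: input1, node7, node12, node15.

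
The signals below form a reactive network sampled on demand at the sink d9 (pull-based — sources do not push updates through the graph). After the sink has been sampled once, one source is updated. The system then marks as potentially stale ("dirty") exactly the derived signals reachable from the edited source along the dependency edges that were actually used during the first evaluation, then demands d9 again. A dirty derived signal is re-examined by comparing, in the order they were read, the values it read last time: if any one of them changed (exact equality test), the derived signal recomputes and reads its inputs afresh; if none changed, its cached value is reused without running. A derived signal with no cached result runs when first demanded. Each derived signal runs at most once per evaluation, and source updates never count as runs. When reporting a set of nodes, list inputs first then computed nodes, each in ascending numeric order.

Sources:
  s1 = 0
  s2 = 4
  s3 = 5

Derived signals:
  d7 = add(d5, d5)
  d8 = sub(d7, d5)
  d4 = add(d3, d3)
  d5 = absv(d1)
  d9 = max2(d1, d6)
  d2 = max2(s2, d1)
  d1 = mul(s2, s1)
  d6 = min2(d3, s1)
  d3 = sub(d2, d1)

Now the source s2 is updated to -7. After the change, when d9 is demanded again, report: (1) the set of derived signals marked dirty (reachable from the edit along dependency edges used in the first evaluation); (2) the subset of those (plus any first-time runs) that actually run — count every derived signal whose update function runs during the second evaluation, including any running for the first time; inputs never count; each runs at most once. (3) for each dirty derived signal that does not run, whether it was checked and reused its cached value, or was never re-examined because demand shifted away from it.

Initial pass — values computed on the first demand:
  d1 = mul(4, 0) = 0
  d2 = max2(4, 0) = 4
  d3 = sub(4, 0) = 4
  d6 = min2(4, 0) = 0
  d9 = max2(0, 0) = 0

Second demand — change propagation:
  d1: re-runs because s2 4->-7; new result 0 (unchanged).
  d2: re-runs because s2 4->-7; new result 0.
  d3: re-runs because d2 4->0; new result 0.
  d6: re-runs because d3 4->0; new result 0 (unchanged).
  d9: re-examined; everything it read last time is the same (d1 unchanged, d6 unchanged) — cache 0 kept, no run.

The important point: at d9 every value read last time is unchanged, so the dirty flag clears without a run.

Dirty set: d1, d2, d3, d6, d9.
Run set: d1, d2, d3, d6 (4 run).
Re-examined without running (cache reused): d9.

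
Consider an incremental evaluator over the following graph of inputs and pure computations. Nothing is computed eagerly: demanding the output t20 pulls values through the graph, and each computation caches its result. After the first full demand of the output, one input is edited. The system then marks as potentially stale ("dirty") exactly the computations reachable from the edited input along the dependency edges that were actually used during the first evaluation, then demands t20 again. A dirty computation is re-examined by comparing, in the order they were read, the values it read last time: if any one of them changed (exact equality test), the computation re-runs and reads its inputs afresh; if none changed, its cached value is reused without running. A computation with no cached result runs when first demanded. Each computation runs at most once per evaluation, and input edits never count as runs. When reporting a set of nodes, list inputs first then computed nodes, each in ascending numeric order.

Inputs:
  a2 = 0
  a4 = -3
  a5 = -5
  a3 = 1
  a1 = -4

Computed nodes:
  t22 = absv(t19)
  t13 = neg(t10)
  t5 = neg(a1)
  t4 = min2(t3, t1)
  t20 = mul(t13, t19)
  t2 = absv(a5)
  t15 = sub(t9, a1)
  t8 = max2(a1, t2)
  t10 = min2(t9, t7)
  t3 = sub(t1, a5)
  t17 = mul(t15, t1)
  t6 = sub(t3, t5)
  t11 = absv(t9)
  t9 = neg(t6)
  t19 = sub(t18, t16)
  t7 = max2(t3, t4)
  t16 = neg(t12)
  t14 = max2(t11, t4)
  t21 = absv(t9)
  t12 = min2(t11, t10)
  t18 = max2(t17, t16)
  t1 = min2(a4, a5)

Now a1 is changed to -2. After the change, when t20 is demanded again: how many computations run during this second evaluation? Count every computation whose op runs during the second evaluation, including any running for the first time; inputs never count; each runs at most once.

Run set: t5, t6, t9, t10, t11, t12, t15, t17, t18 (9 run).
The important point: at t13 every value read last time is unchanged, so the dirty flag clears without a run.

Initial pass — values computed on the first demand:
  t1 = min2(-3, -5) = -5
  t3 = sub(-5, -5) = 0
  t4 = min2(0, -5) = -5
  t5 = neg(-4) = 4
  t6 = sub(0, 4) = -4
  t7 = max2(0, -5) = 0
  t9 = neg(-4) = 4
  t10 = min2(4, 0) = 0
  t11 = absv(4) = 4
  t12 = min2(4, 0) = 0
  t13 = neg(0) = 0
  t15 = sub(4, -4) = 8
  t16 = neg(0) = 0
  t17 = mul(8, -5) = -40
  t18 = max2(-40, 0) = 0
  t19 = sub(0, 0) = 0
  t20 = mul(0, 0) = 0

Second demand — change propagation:
  t5: re-runs because a1 -4->-2; new result 2.
  t6: re-runs because t5 4->2; new result -2.
  t9: re-runs because t6 -4->-2; new result 2.
  t10: re-runs because t9 4->2; new result 0 (unchanged).
  t11: re-runs because t9 4->2; new result 2.
  t12: re-runs because t11 4->2; new result 0 (unchanged).
  t13: re-examined; everything it read last time is the same (t10 unchanged) — cache 0 kept, no run.
  t15: re-runs because t9 4->2; a1 -4->-2; new result 4.
  t16: re-examined; everything it read last time is the same (t12 unchanged) — cache 0 kept, no run.
  t17: re-runs because t15 8->4; new result -20.
  t18: re-runs because t17 -40->-20; new result 0 (unchanged).
  t19: re-examined; everything it read last time is the same (t18 unchanged, t16 unchanged) — cache 0 kept, no run.
  t20: re-examined; everything it read last time is the same (t13 unchanged, t19 unchanged) — cache 0 kept, no run.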